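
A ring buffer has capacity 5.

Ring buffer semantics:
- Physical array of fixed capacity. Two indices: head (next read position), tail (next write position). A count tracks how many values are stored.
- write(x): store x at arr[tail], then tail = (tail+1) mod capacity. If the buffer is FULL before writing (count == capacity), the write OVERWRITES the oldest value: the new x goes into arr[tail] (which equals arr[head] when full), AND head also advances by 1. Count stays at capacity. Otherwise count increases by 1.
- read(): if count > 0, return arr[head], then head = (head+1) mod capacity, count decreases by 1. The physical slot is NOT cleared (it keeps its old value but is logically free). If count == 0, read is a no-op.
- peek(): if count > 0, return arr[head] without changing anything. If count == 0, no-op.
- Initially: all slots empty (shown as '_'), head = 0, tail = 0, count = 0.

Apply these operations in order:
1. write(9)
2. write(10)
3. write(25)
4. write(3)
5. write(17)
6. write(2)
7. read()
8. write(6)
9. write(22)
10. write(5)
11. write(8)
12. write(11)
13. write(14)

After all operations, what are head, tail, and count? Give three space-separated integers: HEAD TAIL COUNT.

Answer: 2 2 5

Derivation:
After op 1 (write(9)): arr=[9 _ _ _ _] head=0 tail=1 count=1
After op 2 (write(10)): arr=[9 10 _ _ _] head=0 tail=2 count=2
After op 3 (write(25)): arr=[9 10 25 _ _] head=0 tail=3 count=3
After op 4 (write(3)): arr=[9 10 25 3 _] head=0 tail=4 count=4
After op 5 (write(17)): arr=[9 10 25 3 17] head=0 tail=0 count=5
After op 6 (write(2)): arr=[2 10 25 3 17] head=1 tail=1 count=5
After op 7 (read()): arr=[2 10 25 3 17] head=2 tail=1 count=4
After op 8 (write(6)): arr=[2 6 25 3 17] head=2 tail=2 count=5
After op 9 (write(22)): arr=[2 6 22 3 17] head=3 tail=3 count=5
After op 10 (write(5)): arr=[2 6 22 5 17] head=4 tail=4 count=5
After op 11 (write(8)): arr=[2 6 22 5 8] head=0 tail=0 count=5
After op 12 (write(11)): arr=[11 6 22 5 8] head=1 tail=1 count=5
After op 13 (write(14)): arr=[11 14 22 5 8] head=2 tail=2 count=5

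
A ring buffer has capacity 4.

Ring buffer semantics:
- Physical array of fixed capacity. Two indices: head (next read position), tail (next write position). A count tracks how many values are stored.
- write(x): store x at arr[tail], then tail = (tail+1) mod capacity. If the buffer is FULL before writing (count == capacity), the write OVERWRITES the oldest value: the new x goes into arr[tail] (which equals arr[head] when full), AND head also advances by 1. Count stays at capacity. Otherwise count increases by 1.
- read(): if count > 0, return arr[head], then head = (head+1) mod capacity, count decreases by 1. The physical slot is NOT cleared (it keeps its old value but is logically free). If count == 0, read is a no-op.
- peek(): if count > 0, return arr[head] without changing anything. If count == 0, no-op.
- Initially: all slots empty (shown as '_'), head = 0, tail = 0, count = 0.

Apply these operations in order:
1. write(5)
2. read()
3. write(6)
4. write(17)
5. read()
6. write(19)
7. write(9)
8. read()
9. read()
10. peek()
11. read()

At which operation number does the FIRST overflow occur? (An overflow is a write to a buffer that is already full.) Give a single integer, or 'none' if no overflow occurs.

After op 1 (write(5)): arr=[5 _ _ _] head=0 tail=1 count=1
After op 2 (read()): arr=[5 _ _ _] head=1 tail=1 count=0
After op 3 (write(6)): arr=[5 6 _ _] head=1 tail=2 count=1
After op 4 (write(17)): arr=[5 6 17 _] head=1 tail=3 count=2
After op 5 (read()): arr=[5 6 17 _] head=2 tail=3 count=1
After op 6 (write(19)): arr=[5 6 17 19] head=2 tail=0 count=2
After op 7 (write(9)): arr=[9 6 17 19] head=2 tail=1 count=3
After op 8 (read()): arr=[9 6 17 19] head=3 tail=1 count=2
After op 9 (read()): arr=[9 6 17 19] head=0 tail=1 count=1
After op 10 (peek()): arr=[9 6 17 19] head=0 tail=1 count=1
After op 11 (read()): arr=[9 6 17 19] head=1 tail=1 count=0

Answer: none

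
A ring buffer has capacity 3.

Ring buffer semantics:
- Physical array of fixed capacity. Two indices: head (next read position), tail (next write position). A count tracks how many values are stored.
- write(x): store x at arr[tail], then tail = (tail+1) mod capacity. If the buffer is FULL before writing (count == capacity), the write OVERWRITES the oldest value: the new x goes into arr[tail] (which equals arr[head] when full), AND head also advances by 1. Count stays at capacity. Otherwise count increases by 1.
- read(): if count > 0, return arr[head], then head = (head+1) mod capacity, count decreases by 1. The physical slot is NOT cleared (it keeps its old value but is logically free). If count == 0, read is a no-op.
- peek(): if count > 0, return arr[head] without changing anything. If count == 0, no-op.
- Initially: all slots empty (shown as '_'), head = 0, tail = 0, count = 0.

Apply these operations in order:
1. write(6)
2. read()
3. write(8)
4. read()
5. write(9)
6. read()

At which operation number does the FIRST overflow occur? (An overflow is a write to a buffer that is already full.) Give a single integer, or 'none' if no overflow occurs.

Answer: none

Derivation:
After op 1 (write(6)): arr=[6 _ _] head=0 tail=1 count=1
After op 2 (read()): arr=[6 _ _] head=1 tail=1 count=0
After op 3 (write(8)): arr=[6 8 _] head=1 tail=2 count=1
After op 4 (read()): arr=[6 8 _] head=2 tail=2 count=0
After op 5 (write(9)): arr=[6 8 9] head=2 tail=0 count=1
After op 6 (read()): arr=[6 8 9] head=0 tail=0 count=0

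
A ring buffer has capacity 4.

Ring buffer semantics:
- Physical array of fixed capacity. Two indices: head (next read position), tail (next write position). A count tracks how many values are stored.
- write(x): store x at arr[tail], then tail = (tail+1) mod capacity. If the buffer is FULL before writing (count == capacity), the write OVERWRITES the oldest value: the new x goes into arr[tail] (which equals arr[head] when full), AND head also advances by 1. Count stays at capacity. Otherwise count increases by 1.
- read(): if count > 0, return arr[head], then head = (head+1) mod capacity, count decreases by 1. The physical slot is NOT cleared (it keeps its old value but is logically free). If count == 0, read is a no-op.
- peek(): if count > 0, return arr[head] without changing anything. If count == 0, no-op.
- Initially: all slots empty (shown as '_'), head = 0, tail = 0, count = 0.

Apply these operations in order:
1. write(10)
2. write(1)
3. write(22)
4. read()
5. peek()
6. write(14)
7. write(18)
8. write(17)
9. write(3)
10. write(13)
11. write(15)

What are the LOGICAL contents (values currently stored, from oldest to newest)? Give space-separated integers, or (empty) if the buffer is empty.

After op 1 (write(10)): arr=[10 _ _ _] head=0 tail=1 count=1
After op 2 (write(1)): arr=[10 1 _ _] head=0 tail=2 count=2
After op 3 (write(22)): arr=[10 1 22 _] head=0 tail=3 count=3
After op 4 (read()): arr=[10 1 22 _] head=1 tail=3 count=2
After op 5 (peek()): arr=[10 1 22 _] head=1 tail=3 count=2
After op 6 (write(14)): arr=[10 1 22 14] head=1 tail=0 count=3
After op 7 (write(18)): arr=[18 1 22 14] head=1 tail=1 count=4
After op 8 (write(17)): arr=[18 17 22 14] head=2 tail=2 count=4
After op 9 (write(3)): arr=[18 17 3 14] head=3 tail=3 count=4
After op 10 (write(13)): arr=[18 17 3 13] head=0 tail=0 count=4
After op 11 (write(15)): arr=[15 17 3 13] head=1 tail=1 count=4

Answer: 17 3 13 15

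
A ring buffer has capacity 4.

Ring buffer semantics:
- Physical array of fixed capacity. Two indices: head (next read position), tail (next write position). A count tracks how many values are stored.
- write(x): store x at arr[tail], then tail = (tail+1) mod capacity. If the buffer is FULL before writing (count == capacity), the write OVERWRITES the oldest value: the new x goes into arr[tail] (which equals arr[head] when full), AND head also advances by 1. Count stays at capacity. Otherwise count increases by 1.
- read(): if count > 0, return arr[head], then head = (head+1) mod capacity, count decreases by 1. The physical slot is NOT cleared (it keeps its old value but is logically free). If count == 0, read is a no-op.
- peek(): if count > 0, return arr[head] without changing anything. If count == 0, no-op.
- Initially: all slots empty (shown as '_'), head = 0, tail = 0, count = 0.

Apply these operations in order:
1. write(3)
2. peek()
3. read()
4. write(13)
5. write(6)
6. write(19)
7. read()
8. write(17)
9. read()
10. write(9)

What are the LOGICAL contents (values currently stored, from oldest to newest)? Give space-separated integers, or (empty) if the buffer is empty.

Answer: 19 17 9

Derivation:
After op 1 (write(3)): arr=[3 _ _ _] head=0 tail=1 count=1
After op 2 (peek()): arr=[3 _ _ _] head=0 tail=1 count=1
After op 3 (read()): arr=[3 _ _ _] head=1 tail=1 count=0
After op 4 (write(13)): arr=[3 13 _ _] head=1 tail=2 count=1
After op 5 (write(6)): arr=[3 13 6 _] head=1 tail=3 count=2
After op 6 (write(19)): arr=[3 13 6 19] head=1 tail=0 count=3
After op 7 (read()): arr=[3 13 6 19] head=2 tail=0 count=2
After op 8 (write(17)): arr=[17 13 6 19] head=2 tail=1 count=3
After op 9 (read()): arr=[17 13 6 19] head=3 tail=1 count=2
After op 10 (write(9)): arr=[17 9 6 19] head=3 tail=2 count=3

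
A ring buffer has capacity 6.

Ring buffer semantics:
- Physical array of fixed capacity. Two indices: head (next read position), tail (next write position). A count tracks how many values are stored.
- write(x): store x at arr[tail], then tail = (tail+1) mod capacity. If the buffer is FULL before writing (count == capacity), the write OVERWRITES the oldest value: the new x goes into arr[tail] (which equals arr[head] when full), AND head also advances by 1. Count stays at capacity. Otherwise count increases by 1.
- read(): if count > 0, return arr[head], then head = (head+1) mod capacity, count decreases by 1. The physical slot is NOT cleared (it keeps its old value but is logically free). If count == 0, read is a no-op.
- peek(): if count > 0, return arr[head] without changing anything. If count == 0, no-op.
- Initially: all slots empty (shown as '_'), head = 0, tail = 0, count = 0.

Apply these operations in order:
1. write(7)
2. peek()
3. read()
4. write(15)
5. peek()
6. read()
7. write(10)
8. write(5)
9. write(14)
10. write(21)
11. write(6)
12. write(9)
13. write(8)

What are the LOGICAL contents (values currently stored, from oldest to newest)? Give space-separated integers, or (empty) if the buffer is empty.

After op 1 (write(7)): arr=[7 _ _ _ _ _] head=0 tail=1 count=1
After op 2 (peek()): arr=[7 _ _ _ _ _] head=0 tail=1 count=1
After op 3 (read()): arr=[7 _ _ _ _ _] head=1 tail=1 count=0
After op 4 (write(15)): arr=[7 15 _ _ _ _] head=1 tail=2 count=1
After op 5 (peek()): arr=[7 15 _ _ _ _] head=1 tail=2 count=1
After op 6 (read()): arr=[7 15 _ _ _ _] head=2 tail=2 count=0
After op 7 (write(10)): arr=[7 15 10 _ _ _] head=2 tail=3 count=1
After op 8 (write(5)): arr=[7 15 10 5 _ _] head=2 tail=4 count=2
After op 9 (write(14)): arr=[7 15 10 5 14 _] head=2 tail=5 count=3
After op 10 (write(21)): arr=[7 15 10 5 14 21] head=2 tail=0 count=4
After op 11 (write(6)): arr=[6 15 10 5 14 21] head=2 tail=1 count=5
After op 12 (write(9)): arr=[6 9 10 5 14 21] head=2 tail=2 count=6
After op 13 (write(8)): arr=[6 9 8 5 14 21] head=3 tail=3 count=6

Answer: 5 14 21 6 9 8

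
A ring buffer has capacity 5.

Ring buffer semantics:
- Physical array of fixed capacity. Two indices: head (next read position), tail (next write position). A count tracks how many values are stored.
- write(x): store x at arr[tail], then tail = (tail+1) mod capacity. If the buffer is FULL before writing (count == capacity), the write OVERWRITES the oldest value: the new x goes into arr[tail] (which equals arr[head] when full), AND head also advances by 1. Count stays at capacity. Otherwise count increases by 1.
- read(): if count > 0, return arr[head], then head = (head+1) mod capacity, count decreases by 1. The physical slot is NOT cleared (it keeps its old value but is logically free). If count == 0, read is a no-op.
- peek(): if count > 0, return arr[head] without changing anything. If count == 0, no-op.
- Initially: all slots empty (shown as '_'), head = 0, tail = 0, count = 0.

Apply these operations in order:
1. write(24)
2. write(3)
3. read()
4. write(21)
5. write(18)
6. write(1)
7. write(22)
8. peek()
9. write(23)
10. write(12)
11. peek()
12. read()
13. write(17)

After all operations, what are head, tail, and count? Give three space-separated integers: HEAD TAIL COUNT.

Answer: 4 4 5

Derivation:
After op 1 (write(24)): arr=[24 _ _ _ _] head=0 tail=1 count=1
After op 2 (write(3)): arr=[24 3 _ _ _] head=0 tail=2 count=2
After op 3 (read()): arr=[24 3 _ _ _] head=1 tail=2 count=1
After op 4 (write(21)): arr=[24 3 21 _ _] head=1 tail=3 count=2
After op 5 (write(18)): arr=[24 3 21 18 _] head=1 tail=4 count=3
After op 6 (write(1)): arr=[24 3 21 18 1] head=1 tail=0 count=4
After op 7 (write(22)): arr=[22 3 21 18 1] head=1 tail=1 count=5
After op 8 (peek()): arr=[22 3 21 18 1] head=1 tail=1 count=5
After op 9 (write(23)): arr=[22 23 21 18 1] head=2 tail=2 count=5
After op 10 (write(12)): arr=[22 23 12 18 1] head=3 tail=3 count=5
After op 11 (peek()): arr=[22 23 12 18 1] head=3 tail=3 count=5
After op 12 (read()): arr=[22 23 12 18 1] head=4 tail=3 count=4
After op 13 (write(17)): arr=[22 23 12 17 1] head=4 tail=4 count=5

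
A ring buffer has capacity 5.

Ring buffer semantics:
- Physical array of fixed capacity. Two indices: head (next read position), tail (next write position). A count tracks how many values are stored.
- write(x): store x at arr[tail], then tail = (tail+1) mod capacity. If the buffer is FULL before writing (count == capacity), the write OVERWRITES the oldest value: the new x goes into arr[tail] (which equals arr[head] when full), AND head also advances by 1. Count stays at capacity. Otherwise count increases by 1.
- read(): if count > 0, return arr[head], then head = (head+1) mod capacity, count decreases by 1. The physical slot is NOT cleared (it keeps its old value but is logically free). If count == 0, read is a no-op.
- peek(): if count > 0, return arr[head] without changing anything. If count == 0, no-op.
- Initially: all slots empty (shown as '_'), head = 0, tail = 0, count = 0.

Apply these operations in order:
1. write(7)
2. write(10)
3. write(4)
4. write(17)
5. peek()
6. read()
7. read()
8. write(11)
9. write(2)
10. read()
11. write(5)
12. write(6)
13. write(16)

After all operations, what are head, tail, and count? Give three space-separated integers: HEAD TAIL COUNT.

After op 1 (write(7)): arr=[7 _ _ _ _] head=0 tail=1 count=1
After op 2 (write(10)): arr=[7 10 _ _ _] head=0 tail=2 count=2
After op 3 (write(4)): arr=[7 10 4 _ _] head=0 tail=3 count=3
After op 4 (write(17)): arr=[7 10 4 17 _] head=0 tail=4 count=4
After op 5 (peek()): arr=[7 10 4 17 _] head=0 tail=4 count=4
After op 6 (read()): arr=[7 10 4 17 _] head=1 tail=4 count=3
After op 7 (read()): arr=[7 10 4 17 _] head=2 tail=4 count=2
After op 8 (write(11)): arr=[7 10 4 17 11] head=2 tail=0 count=3
After op 9 (write(2)): arr=[2 10 4 17 11] head=2 tail=1 count=4
After op 10 (read()): arr=[2 10 4 17 11] head=3 tail=1 count=3
After op 11 (write(5)): arr=[2 5 4 17 11] head=3 tail=2 count=4
After op 12 (write(6)): arr=[2 5 6 17 11] head=3 tail=3 count=5
After op 13 (write(16)): arr=[2 5 6 16 11] head=4 tail=4 count=5

Answer: 4 4 5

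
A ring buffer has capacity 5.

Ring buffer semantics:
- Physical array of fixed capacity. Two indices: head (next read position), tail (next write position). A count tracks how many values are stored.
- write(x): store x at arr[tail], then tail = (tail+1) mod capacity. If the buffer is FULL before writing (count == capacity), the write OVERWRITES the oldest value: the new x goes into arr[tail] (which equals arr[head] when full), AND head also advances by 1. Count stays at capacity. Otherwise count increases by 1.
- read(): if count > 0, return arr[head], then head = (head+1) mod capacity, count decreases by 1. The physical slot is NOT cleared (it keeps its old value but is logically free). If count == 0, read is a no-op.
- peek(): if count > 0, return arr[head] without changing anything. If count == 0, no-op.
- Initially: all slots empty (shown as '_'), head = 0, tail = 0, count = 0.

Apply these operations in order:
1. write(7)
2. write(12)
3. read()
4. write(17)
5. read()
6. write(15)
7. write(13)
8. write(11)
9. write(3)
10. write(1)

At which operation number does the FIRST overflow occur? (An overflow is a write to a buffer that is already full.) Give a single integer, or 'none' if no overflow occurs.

After op 1 (write(7)): arr=[7 _ _ _ _] head=0 tail=1 count=1
After op 2 (write(12)): arr=[7 12 _ _ _] head=0 tail=2 count=2
After op 3 (read()): arr=[7 12 _ _ _] head=1 tail=2 count=1
After op 4 (write(17)): arr=[7 12 17 _ _] head=1 tail=3 count=2
After op 5 (read()): arr=[7 12 17 _ _] head=2 tail=3 count=1
After op 6 (write(15)): arr=[7 12 17 15 _] head=2 tail=4 count=2
After op 7 (write(13)): arr=[7 12 17 15 13] head=2 tail=0 count=3
After op 8 (write(11)): arr=[11 12 17 15 13] head=2 tail=1 count=4
After op 9 (write(3)): arr=[11 3 17 15 13] head=2 tail=2 count=5
After op 10 (write(1)): arr=[11 3 1 15 13] head=3 tail=3 count=5

Answer: 10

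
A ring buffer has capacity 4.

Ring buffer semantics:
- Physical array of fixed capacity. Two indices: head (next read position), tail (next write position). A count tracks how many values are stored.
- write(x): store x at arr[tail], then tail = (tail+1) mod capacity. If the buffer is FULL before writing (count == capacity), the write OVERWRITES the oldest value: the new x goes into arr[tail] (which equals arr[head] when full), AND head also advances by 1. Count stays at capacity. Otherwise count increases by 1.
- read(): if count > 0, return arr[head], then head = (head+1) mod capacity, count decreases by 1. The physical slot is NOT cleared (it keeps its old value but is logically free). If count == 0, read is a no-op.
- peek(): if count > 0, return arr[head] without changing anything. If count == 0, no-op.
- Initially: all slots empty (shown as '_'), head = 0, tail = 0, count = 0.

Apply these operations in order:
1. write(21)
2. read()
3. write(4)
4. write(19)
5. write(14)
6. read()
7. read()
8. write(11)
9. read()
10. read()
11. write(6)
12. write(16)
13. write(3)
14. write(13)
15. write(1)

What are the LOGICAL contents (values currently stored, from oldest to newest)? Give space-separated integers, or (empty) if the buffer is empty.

Answer: 16 3 13 1

Derivation:
After op 1 (write(21)): arr=[21 _ _ _] head=0 tail=1 count=1
After op 2 (read()): arr=[21 _ _ _] head=1 tail=1 count=0
After op 3 (write(4)): arr=[21 4 _ _] head=1 tail=2 count=1
After op 4 (write(19)): arr=[21 4 19 _] head=1 tail=3 count=2
After op 5 (write(14)): arr=[21 4 19 14] head=1 tail=0 count=3
After op 6 (read()): arr=[21 4 19 14] head=2 tail=0 count=2
After op 7 (read()): arr=[21 4 19 14] head=3 tail=0 count=1
After op 8 (write(11)): arr=[11 4 19 14] head=3 tail=1 count=2
After op 9 (read()): arr=[11 4 19 14] head=0 tail=1 count=1
After op 10 (read()): arr=[11 4 19 14] head=1 tail=1 count=0
After op 11 (write(6)): arr=[11 6 19 14] head=1 tail=2 count=1
After op 12 (write(16)): arr=[11 6 16 14] head=1 tail=3 count=2
After op 13 (write(3)): arr=[11 6 16 3] head=1 tail=0 count=3
After op 14 (write(13)): arr=[13 6 16 3] head=1 tail=1 count=4
After op 15 (write(1)): arr=[13 1 16 3] head=2 tail=2 count=4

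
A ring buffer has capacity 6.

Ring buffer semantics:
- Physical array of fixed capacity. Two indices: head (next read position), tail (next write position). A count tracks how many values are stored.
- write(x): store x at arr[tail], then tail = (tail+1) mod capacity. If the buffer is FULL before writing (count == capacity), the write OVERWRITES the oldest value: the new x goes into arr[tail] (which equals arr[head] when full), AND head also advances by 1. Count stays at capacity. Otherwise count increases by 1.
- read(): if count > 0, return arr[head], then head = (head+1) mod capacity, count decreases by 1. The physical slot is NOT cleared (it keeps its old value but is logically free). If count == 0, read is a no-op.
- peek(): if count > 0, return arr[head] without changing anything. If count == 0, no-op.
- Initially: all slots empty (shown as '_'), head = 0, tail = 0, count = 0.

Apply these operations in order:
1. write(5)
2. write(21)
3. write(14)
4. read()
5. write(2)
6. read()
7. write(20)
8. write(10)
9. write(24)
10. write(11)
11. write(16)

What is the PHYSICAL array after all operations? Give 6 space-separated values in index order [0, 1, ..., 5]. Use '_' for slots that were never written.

Answer: 24 11 16 2 20 10

Derivation:
After op 1 (write(5)): arr=[5 _ _ _ _ _] head=0 tail=1 count=1
After op 2 (write(21)): arr=[5 21 _ _ _ _] head=0 tail=2 count=2
After op 3 (write(14)): arr=[5 21 14 _ _ _] head=0 tail=3 count=3
After op 4 (read()): arr=[5 21 14 _ _ _] head=1 tail=3 count=2
After op 5 (write(2)): arr=[5 21 14 2 _ _] head=1 tail=4 count=3
After op 6 (read()): arr=[5 21 14 2 _ _] head=2 tail=4 count=2
After op 7 (write(20)): arr=[5 21 14 2 20 _] head=2 tail=5 count=3
After op 8 (write(10)): arr=[5 21 14 2 20 10] head=2 tail=0 count=4
After op 9 (write(24)): arr=[24 21 14 2 20 10] head=2 tail=1 count=5
After op 10 (write(11)): arr=[24 11 14 2 20 10] head=2 tail=2 count=6
After op 11 (write(16)): arr=[24 11 16 2 20 10] head=3 tail=3 count=6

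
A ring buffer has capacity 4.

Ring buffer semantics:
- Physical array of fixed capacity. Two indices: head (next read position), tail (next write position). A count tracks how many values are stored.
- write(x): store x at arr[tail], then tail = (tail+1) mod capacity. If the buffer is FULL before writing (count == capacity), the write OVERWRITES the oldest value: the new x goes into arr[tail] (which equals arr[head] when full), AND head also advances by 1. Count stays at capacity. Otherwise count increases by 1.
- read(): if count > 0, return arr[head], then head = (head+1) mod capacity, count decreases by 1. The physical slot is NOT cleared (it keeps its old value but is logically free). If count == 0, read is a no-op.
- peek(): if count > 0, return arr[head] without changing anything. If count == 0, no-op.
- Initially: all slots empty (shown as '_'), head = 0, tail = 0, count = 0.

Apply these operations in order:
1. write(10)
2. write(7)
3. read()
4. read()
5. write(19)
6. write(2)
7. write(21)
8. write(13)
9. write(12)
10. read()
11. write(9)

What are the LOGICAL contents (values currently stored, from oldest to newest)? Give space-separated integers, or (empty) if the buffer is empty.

After op 1 (write(10)): arr=[10 _ _ _] head=0 tail=1 count=1
After op 2 (write(7)): arr=[10 7 _ _] head=0 tail=2 count=2
After op 3 (read()): arr=[10 7 _ _] head=1 tail=2 count=1
After op 4 (read()): arr=[10 7 _ _] head=2 tail=2 count=0
After op 5 (write(19)): arr=[10 7 19 _] head=2 tail=3 count=1
After op 6 (write(2)): arr=[10 7 19 2] head=2 tail=0 count=2
After op 7 (write(21)): arr=[21 7 19 2] head=2 tail=1 count=3
After op 8 (write(13)): arr=[21 13 19 2] head=2 tail=2 count=4
After op 9 (write(12)): arr=[21 13 12 2] head=3 tail=3 count=4
After op 10 (read()): arr=[21 13 12 2] head=0 tail=3 count=3
After op 11 (write(9)): arr=[21 13 12 9] head=0 tail=0 count=4

Answer: 21 13 12 9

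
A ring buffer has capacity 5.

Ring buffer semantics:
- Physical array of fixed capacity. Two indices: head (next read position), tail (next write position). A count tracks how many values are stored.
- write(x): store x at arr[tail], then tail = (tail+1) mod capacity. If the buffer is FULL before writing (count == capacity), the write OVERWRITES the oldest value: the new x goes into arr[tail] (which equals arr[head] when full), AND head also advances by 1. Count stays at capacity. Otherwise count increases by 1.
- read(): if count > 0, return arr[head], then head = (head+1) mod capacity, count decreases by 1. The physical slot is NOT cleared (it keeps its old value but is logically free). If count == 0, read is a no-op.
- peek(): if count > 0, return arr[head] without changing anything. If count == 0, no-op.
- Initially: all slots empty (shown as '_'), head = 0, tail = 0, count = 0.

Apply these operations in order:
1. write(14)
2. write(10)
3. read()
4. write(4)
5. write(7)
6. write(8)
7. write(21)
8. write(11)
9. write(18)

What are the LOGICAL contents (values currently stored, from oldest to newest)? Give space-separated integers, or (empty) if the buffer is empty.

Answer: 7 8 21 11 18

Derivation:
After op 1 (write(14)): arr=[14 _ _ _ _] head=0 tail=1 count=1
After op 2 (write(10)): arr=[14 10 _ _ _] head=0 tail=2 count=2
After op 3 (read()): arr=[14 10 _ _ _] head=1 tail=2 count=1
After op 4 (write(4)): arr=[14 10 4 _ _] head=1 tail=3 count=2
After op 5 (write(7)): arr=[14 10 4 7 _] head=1 tail=4 count=3
After op 6 (write(8)): arr=[14 10 4 7 8] head=1 tail=0 count=4
After op 7 (write(21)): arr=[21 10 4 7 8] head=1 tail=1 count=5
After op 8 (write(11)): arr=[21 11 4 7 8] head=2 tail=2 count=5
After op 9 (write(18)): arr=[21 11 18 7 8] head=3 tail=3 count=5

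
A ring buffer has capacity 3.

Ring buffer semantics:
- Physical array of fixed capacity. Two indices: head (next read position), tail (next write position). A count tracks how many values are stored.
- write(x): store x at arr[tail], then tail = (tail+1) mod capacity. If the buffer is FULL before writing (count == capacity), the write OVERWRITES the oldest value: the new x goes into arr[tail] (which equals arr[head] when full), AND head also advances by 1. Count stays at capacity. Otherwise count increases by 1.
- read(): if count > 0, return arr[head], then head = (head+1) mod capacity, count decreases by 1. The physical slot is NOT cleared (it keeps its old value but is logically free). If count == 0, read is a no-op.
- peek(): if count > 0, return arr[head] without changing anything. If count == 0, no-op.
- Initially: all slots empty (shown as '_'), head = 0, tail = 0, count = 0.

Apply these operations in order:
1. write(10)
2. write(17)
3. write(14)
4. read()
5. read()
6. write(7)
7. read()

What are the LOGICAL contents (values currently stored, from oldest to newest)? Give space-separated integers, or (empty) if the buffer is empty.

Answer: 7

Derivation:
After op 1 (write(10)): arr=[10 _ _] head=0 tail=1 count=1
After op 2 (write(17)): arr=[10 17 _] head=0 tail=2 count=2
After op 3 (write(14)): arr=[10 17 14] head=0 tail=0 count=3
After op 4 (read()): arr=[10 17 14] head=1 tail=0 count=2
After op 5 (read()): arr=[10 17 14] head=2 tail=0 count=1
After op 6 (write(7)): arr=[7 17 14] head=2 tail=1 count=2
After op 7 (read()): arr=[7 17 14] head=0 tail=1 count=1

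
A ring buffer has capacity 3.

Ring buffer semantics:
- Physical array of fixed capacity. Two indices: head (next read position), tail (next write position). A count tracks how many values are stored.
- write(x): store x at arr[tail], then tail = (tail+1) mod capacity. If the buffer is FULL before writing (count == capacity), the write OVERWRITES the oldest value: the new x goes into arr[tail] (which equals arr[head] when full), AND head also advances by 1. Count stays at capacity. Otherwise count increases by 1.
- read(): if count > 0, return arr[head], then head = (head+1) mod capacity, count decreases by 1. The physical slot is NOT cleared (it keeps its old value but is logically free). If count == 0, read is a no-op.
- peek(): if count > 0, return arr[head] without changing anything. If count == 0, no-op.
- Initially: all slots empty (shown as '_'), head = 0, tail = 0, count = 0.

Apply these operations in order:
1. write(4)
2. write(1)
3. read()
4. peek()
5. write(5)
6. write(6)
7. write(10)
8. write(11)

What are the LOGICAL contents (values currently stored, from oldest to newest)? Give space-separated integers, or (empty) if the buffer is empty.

Answer: 6 10 11

Derivation:
After op 1 (write(4)): arr=[4 _ _] head=0 tail=1 count=1
After op 2 (write(1)): arr=[4 1 _] head=0 tail=2 count=2
After op 3 (read()): arr=[4 1 _] head=1 tail=2 count=1
After op 4 (peek()): arr=[4 1 _] head=1 tail=2 count=1
After op 5 (write(5)): arr=[4 1 5] head=1 tail=0 count=2
After op 6 (write(6)): arr=[6 1 5] head=1 tail=1 count=3
After op 7 (write(10)): arr=[6 10 5] head=2 tail=2 count=3
After op 8 (write(11)): arr=[6 10 11] head=0 tail=0 count=3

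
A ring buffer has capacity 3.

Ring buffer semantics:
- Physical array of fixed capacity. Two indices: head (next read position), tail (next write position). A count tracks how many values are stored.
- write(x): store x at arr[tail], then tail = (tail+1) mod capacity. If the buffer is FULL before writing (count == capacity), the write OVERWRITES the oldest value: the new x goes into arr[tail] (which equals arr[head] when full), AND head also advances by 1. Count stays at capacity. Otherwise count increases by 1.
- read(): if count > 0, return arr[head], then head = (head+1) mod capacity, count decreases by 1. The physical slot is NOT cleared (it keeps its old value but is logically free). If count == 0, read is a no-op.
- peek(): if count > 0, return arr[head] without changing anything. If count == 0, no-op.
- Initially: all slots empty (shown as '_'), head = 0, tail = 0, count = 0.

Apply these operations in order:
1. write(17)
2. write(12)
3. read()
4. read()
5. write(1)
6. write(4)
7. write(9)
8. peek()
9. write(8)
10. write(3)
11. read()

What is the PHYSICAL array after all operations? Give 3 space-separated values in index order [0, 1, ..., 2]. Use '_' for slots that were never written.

Answer: 3 9 8

Derivation:
After op 1 (write(17)): arr=[17 _ _] head=0 tail=1 count=1
After op 2 (write(12)): arr=[17 12 _] head=0 tail=2 count=2
After op 3 (read()): arr=[17 12 _] head=1 tail=2 count=1
After op 4 (read()): arr=[17 12 _] head=2 tail=2 count=0
After op 5 (write(1)): arr=[17 12 1] head=2 tail=0 count=1
After op 6 (write(4)): arr=[4 12 1] head=2 tail=1 count=2
After op 7 (write(9)): arr=[4 9 1] head=2 tail=2 count=3
After op 8 (peek()): arr=[4 9 1] head=2 tail=2 count=3
After op 9 (write(8)): arr=[4 9 8] head=0 tail=0 count=3
After op 10 (write(3)): arr=[3 9 8] head=1 tail=1 count=3
After op 11 (read()): arr=[3 9 8] head=2 tail=1 count=2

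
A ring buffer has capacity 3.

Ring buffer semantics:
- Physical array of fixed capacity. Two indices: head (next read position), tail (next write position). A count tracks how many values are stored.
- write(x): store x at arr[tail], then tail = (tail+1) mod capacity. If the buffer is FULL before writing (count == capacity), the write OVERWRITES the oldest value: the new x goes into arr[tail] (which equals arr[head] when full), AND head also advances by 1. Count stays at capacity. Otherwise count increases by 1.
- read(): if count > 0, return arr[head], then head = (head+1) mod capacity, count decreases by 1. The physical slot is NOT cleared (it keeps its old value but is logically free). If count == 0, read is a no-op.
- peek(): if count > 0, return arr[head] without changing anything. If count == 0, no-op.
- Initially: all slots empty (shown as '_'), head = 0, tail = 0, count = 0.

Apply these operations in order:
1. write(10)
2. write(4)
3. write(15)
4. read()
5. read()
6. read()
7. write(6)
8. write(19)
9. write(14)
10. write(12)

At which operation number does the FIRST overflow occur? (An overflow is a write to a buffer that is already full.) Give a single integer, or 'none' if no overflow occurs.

Answer: 10

Derivation:
After op 1 (write(10)): arr=[10 _ _] head=0 tail=1 count=1
After op 2 (write(4)): arr=[10 4 _] head=0 tail=2 count=2
After op 3 (write(15)): arr=[10 4 15] head=0 tail=0 count=3
After op 4 (read()): arr=[10 4 15] head=1 tail=0 count=2
After op 5 (read()): arr=[10 4 15] head=2 tail=0 count=1
After op 6 (read()): arr=[10 4 15] head=0 tail=0 count=0
After op 7 (write(6)): arr=[6 4 15] head=0 tail=1 count=1
After op 8 (write(19)): arr=[6 19 15] head=0 tail=2 count=2
After op 9 (write(14)): arr=[6 19 14] head=0 tail=0 count=3
After op 10 (write(12)): arr=[12 19 14] head=1 tail=1 count=3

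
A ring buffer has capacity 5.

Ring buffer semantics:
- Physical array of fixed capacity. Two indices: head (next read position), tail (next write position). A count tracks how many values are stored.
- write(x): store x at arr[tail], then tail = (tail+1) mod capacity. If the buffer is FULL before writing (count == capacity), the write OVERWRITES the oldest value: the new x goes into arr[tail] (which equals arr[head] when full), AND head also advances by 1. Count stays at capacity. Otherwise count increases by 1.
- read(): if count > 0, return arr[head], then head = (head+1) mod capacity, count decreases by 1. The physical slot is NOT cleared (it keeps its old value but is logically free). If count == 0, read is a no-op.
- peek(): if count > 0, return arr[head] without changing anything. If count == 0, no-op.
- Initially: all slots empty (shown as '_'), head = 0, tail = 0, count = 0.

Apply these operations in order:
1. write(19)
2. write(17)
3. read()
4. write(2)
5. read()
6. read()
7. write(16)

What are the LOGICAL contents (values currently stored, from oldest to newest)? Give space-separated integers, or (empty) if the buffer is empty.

Answer: 16

Derivation:
After op 1 (write(19)): arr=[19 _ _ _ _] head=0 tail=1 count=1
After op 2 (write(17)): arr=[19 17 _ _ _] head=0 tail=2 count=2
After op 3 (read()): arr=[19 17 _ _ _] head=1 tail=2 count=1
After op 4 (write(2)): arr=[19 17 2 _ _] head=1 tail=3 count=2
After op 5 (read()): arr=[19 17 2 _ _] head=2 tail=3 count=1
After op 6 (read()): arr=[19 17 2 _ _] head=3 tail=3 count=0
After op 7 (write(16)): arr=[19 17 2 16 _] head=3 tail=4 count=1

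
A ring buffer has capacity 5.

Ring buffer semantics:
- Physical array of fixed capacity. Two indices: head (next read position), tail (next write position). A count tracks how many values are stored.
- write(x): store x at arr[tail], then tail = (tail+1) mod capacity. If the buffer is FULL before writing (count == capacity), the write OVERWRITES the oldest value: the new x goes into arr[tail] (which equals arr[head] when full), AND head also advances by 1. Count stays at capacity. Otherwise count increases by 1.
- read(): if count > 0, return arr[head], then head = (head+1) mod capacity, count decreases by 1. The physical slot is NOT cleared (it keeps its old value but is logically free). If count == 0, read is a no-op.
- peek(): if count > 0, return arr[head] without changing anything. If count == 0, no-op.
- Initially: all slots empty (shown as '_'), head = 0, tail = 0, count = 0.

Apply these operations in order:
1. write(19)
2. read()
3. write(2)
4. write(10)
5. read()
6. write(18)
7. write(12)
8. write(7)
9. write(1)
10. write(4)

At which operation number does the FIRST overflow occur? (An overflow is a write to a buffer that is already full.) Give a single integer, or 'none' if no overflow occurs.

After op 1 (write(19)): arr=[19 _ _ _ _] head=0 tail=1 count=1
After op 2 (read()): arr=[19 _ _ _ _] head=1 tail=1 count=0
After op 3 (write(2)): arr=[19 2 _ _ _] head=1 tail=2 count=1
After op 4 (write(10)): arr=[19 2 10 _ _] head=1 tail=3 count=2
After op 5 (read()): arr=[19 2 10 _ _] head=2 tail=3 count=1
After op 6 (write(18)): arr=[19 2 10 18 _] head=2 tail=4 count=2
After op 7 (write(12)): arr=[19 2 10 18 12] head=2 tail=0 count=3
After op 8 (write(7)): arr=[7 2 10 18 12] head=2 tail=1 count=4
After op 9 (write(1)): arr=[7 1 10 18 12] head=2 tail=2 count=5
After op 10 (write(4)): arr=[7 1 4 18 12] head=3 tail=3 count=5

Answer: 10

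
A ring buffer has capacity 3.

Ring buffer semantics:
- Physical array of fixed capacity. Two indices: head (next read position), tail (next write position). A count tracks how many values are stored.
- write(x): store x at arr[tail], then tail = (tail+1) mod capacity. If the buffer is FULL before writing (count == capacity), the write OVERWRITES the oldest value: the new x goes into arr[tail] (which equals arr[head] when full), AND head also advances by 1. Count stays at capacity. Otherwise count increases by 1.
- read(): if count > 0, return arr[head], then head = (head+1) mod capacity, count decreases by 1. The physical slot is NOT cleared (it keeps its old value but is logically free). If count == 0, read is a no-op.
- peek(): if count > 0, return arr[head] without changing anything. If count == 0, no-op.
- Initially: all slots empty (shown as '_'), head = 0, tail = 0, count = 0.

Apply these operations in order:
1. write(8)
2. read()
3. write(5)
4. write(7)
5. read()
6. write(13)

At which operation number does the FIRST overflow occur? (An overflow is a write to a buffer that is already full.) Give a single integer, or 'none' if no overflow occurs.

Answer: none

Derivation:
After op 1 (write(8)): arr=[8 _ _] head=0 tail=1 count=1
After op 2 (read()): arr=[8 _ _] head=1 tail=1 count=0
After op 3 (write(5)): arr=[8 5 _] head=1 tail=2 count=1
After op 4 (write(7)): arr=[8 5 7] head=1 tail=0 count=2
After op 5 (read()): arr=[8 5 7] head=2 tail=0 count=1
After op 6 (write(13)): arr=[13 5 7] head=2 tail=1 count=2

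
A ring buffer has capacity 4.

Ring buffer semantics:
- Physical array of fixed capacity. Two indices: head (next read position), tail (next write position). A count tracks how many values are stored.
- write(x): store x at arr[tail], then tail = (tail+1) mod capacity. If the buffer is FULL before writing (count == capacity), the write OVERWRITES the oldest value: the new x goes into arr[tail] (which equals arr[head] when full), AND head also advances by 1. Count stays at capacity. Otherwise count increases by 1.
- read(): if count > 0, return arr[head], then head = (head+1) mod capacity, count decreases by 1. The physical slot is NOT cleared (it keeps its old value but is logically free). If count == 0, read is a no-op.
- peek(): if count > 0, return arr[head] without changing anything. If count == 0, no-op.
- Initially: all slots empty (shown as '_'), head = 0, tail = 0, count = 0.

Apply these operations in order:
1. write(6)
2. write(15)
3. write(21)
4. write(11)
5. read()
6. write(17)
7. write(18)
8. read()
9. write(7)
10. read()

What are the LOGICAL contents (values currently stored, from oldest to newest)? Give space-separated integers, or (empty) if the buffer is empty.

After op 1 (write(6)): arr=[6 _ _ _] head=0 tail=1 count=1
After op 2 (write(15)): arr=[6 15 _ _] head=0 tail=2 count=2
After op 3 (write(21)): arr=[6 15 21 _] head=0 tail=3 count=3
After op 4 (write(11)): arr=[6 15 21 11] head=0 tail=0 count=4
After op 5 (read()): arr=[6 15 21 11] head=1 tail=0 count=3
After op 6 (write(17)): arr=[17 15 21 11] head=1 tail=1 count=4
After op 7 (write(18)): arr=[17 18 21 11] head=2 tail=2 count=4
After op 8 (read()): arr=[17 18 21 11] head=3 tail=2 count=3
After op 9 (write(7)): arr=[17 18 7 11] head=3 tail=3 count=4
After op 10 (read()): arr=[17 18 7 11] head=0 tail=3 count=3

Answer: 17 18 7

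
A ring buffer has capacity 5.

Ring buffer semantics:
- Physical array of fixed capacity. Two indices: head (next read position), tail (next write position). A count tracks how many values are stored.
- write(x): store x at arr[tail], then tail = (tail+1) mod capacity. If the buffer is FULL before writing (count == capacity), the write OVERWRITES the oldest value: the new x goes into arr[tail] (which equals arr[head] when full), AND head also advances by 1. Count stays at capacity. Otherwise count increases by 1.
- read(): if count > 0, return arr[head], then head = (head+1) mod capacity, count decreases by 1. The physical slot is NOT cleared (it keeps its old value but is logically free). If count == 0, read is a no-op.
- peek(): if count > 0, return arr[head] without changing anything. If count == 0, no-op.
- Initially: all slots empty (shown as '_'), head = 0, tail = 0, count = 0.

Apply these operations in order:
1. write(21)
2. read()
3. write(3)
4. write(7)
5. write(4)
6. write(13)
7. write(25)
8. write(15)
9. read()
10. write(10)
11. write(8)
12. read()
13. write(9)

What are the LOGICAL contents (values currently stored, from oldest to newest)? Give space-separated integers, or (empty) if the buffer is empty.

Answer: 25 15 10 8 9

Derivation:
After op 1 (write(21)): arr=[21 _ _ _ _] head=0 tail=1 count=1
After op 2 (read()): arr=[21 _ _ _ _] head=1 tail=1 count=0
After op 3 (write(3)): arr=[21 3 _ _ _] head=1 tail=2 count=1
After op 4 (write(7)): arr=[21 3 7 _ _] head=1 tail=3 count=2
After op 5 (write(4)): arr=[21 3 7 4 _] head=1 tail=4 count=3
After op 6 (write(13)): arr=[21 3 7 4 13] head=1 tail=0 count=4
After op 7 (write(25)): arr=[25 3 7 4 13] head=1 tail=1 count=5
After op 8 (write(15)): arr=[25 15 7 4 13] head=2 tail=2 count=5
After op 9 (read()): arr=[25 15 7 4 13] head=3 tail=2 count=4
After op 10 (write(10)): arr=[25 15 10 4 13] head=3 tail=3 count=5
After op 11 (write(8)): arr=[25 15 10 8 13] head=4 tail=4 count=5
After op 12 (read()): arr=[25 15 10 8 13] head=0 tail=4 count=4
After op 13 (write(9)): arr=[25 15 10 8 9] head=0 tail=0 count=5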